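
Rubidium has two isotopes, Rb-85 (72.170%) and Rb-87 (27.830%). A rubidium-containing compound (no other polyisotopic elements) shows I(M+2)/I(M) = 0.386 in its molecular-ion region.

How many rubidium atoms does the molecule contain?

1

The M+2/M ratio from n Rb atoms is n · q/p = n · 0.27830/0.72170.
n = 0.386 × 0.72170/0.27830 = 1.00 ≈ 1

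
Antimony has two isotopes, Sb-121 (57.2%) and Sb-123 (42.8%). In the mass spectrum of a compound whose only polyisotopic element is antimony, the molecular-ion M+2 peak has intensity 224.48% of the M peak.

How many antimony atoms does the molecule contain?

For n independent Sb atoms, I(M+2)/I(M) = n · (abundance Sb-123) / (abundance Sb-121) = n · 0.428/0.572.
n = 2.2448 × 0.572/0.428 = 3.00 ≈ 3

3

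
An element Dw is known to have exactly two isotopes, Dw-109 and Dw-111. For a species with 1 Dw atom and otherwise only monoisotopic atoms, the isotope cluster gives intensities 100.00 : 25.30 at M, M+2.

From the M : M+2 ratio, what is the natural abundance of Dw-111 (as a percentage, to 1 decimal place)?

20.2%

Write p for the Dw-109 fraction. I(M+2)/I(M) = [C(1,1)·p^0·(1−p)] / p^1 = 1·(1−p)/p = 25.30/100.00 = 0.2530
(1−p)/p = 0.2530/1 = 0.2530  ⇒  p = 1/(1 + 0.2530) = 0.7981
Dw-109: 79.8%, Dw-111: 20.2%.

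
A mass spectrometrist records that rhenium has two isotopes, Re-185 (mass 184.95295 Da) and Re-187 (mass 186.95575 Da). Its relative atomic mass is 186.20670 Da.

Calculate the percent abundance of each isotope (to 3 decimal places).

Re-185: 37.400%, Re-187: 62.600%

Let x be the fractional abundance of Re-185; then Re-187 has abundance 1 − x.
184.95295·x + 186.95575·(1 − x) = 186.20670
(184.95295 − 186.95575)·x = 186.20670 − 186.95575
x = -0.74905 / -2.00280 = 0.37400 → 37.400% Re-185, 62.600% Re-187.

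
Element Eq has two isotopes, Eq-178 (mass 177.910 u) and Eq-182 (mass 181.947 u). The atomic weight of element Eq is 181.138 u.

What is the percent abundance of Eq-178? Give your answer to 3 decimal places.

With x = fraction of Eq-178 (so Eq-182 is 1 − x):
177.910·x + 181.947·(1 − x) = 181.138
(177.910 − 181.947)·x = 181.138 − 181.947
x = -0.809 / -4.037 = 0.20040 → 20.040% Eq-178, 79.960% Eq-182.

20.040%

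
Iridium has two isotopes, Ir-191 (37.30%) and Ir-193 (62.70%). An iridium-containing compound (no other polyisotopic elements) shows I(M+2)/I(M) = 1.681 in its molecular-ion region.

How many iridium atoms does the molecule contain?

1

The M+2/M ratio from n Ir atoms is n · q/p = n · 0.6270/0.3730.
n = 1.681 × 0.3730/0.6270 = 1.00 ≈ 1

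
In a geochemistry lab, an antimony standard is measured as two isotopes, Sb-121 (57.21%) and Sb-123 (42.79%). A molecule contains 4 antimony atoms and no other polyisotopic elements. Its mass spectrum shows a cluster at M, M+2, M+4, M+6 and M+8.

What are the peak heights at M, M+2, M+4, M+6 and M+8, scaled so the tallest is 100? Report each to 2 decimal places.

29.79 : 89.13 : 100.00 : 49.86 : 9.32

Each Sb atom is independently Sb-121 (p = 0.5721) or Sb-123 (q = 0.4279); the cluster is the binomial expansion (p + q)^4.
P(M) = 0.5721^4 = 0.107124
P(M+2) = 4 × 0.5721^3 × 0.4279^1 = 0.320493
P(M+4) = 6 × 0.5721^2 × 0.4279^2 = 0.359567
P(M+6) = 4 × 0.5721^1 × 0.4279^3 = 0.179291
P(M+8) = 0.4279^4 = 0.033525
The M+4 peak is largest (0.359567); scaling to 100 gives 29.79 : 89.13 : 100.00 : 49.86 : 9.32.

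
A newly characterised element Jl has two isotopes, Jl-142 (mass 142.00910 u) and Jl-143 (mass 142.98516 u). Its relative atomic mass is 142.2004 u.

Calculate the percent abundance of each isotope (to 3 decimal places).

Jl-142: 80.401%, Jl-143: 19.599%

With x = fraction of Jl-142 (so Jl-143 is 1 − x):
142.00910·x + 142.98516·(1 − x) = 142.2004
(142.00910 − 142.98516)·x = 142.2004 − 142.98516
x = -0.78476 / -0.97606 = 0.80401 → 80.401% Jl-142, 19.599% Jl-143.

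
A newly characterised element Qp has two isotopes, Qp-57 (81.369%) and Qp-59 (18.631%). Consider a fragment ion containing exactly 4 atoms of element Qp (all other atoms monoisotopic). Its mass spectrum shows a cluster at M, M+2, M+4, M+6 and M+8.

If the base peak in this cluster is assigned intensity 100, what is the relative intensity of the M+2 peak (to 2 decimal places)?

Binomial terms of (0.81369 + 0.18631)^4: M 0.4384, M+2 0.4015, M+4 0.1379, M+6 0.0210, M+8 0.0012 → M is the base peak.
P(M) = C(4,0) × 0.81369^4 × 0.18631^0 = 1 × 0.43836504 × 1.0000 = 0.438365 (base)
P(M+2) = C(4,1) × 0.81369^3 × 0.18631^1 = 4 × 0.53873716 × 0.18631 = 0.401488
Relative intensity = 0.401488 / 0.438365 × 100 = 91.59

91.59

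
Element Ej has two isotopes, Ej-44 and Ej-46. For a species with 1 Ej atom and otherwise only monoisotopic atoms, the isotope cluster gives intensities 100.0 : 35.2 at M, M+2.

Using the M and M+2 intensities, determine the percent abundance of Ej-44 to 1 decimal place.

74.0%

Let p = fractional abundance of Ej-44. I(M+2)/I(M) = [C(1,1)·p^0·(1−p)] / p^1 = 1·(1−p)/p = 35.2/100.0 = 0.3520
(1−p)/p = 0.3520/1 = 0.3520  ⇒  p = 1/(1 + 0.3520) = 0.7396
Ej-44: 74.0%, Ej-46: 26.0%.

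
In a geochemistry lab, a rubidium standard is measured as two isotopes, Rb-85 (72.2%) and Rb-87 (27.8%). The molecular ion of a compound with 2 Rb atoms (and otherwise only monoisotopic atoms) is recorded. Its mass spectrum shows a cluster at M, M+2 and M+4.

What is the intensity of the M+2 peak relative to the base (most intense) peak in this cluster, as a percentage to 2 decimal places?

77.01%

Term probabilities: M 0.5213, M+2 0.4014, M+4 0.0773. Base peak = M.
P(M) = C(2,0) × 0.722^2 × 0.278^0 = 1 × 0.521284 × 1.0000 = 0.521284 (base)
P(M+2) = C(2,1) × 0.722^1 × 0.278^1 = 2 × 0.7220 × 0.2780 = 0.401432
Relative intensity = 0.401432 / 0.521284 × 100 = 77.01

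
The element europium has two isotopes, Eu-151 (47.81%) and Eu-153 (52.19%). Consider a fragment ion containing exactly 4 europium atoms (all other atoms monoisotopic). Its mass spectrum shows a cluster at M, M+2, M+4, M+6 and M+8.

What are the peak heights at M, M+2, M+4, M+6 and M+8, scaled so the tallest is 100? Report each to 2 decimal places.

Each Eu atom is independently Eu-151 (p = 0.4781) or Eu-153 (q = 0.5219); the cluster is the binomial expansion (p + q)^4.
P(M) = 0.4781^4 = 0.052249
P(M+2) = 4 × 0.4781^3 × 0.5219^1 = 0.228141
P(M+4) = 6 × 0.4781^2 × 0.5219^2 = 0.373563
P(M+6) = 4 × 0.4781^1 × 0.5219^3 = 0.271857
P(M+8) = 0.5219^4 = 0.074191
The M+4 peak is largest (0.373563); scaling to 100 gives 13.99 : 61.07 : 100.00 : 72.77 : 19.86.

13.99 : 61.07 : 100.00 : 72.77 : 19.86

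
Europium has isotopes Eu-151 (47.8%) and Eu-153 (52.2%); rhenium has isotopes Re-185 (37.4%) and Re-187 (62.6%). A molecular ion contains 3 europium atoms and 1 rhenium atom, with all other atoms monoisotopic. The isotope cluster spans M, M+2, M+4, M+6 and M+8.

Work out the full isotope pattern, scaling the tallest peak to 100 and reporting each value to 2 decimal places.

Europium pattern (n=3): 0.10921535 : 0.35780594 : 0.39074206 : 0.14223665
Rhenium pattern (n=1): 0.3740 : 0.6260
Convolve the two distributions (both contribute in 2-u steps):
  M: 0.10921535×0.3740 = 0.040847
  M+2: 0.10921535×0.6260 + 0.35780594×0.3740 = 0.202188
  M+4: 0.35780594×0.6260 + 0.39074206×0.3740 = 0.370124
  M+6: 0.39074206×0.6260 + 0.14223665×0.3740 = 0.297801
  M+8: 0.14223665×0.6260 = 0.089040
Scale to base peak (0.370124) = 100: 11.04 : 54.63 : 100.00 : 80.46 : 24.06

11.04 : 54.63 : 100.00 : 80.46 : 24.06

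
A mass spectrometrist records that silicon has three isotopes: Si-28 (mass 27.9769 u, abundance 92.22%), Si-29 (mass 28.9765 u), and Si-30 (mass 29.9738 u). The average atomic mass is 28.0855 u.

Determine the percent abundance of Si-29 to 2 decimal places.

4.69%

Let x and y be the fractions of Si-29 and Si-30. Then x + y = 1 − 0.9222 = 0.0778 and 28.9765x + 29.9738y = 28.0855 − 0.9222×27.9769 = 2.28520282.
Substituting: 28.9765x + 29.9738(0.0778 − x) = 2.28520282
(28.9765 − 29.9738)x = -0.04675882  ⇒  x = 0.04689, y = 0.03091
Si-29: 4.69%, Si-30: 3.09%.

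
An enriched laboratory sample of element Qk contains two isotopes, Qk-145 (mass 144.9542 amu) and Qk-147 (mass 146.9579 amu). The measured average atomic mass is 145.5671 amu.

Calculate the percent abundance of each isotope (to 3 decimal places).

Qk-145: 69.412%, Qk-147: 30.588%

With x = fraction of Qk-145 (so Qk-147 is 1 − x):
144.9542·x + 146.9579·(1 − x) = 145.5671
(144.9542 − 146.9579)·x = 145.5671 − 146.9579
x = -1.3908 / -2.0037 = 0.69412 → 69.412% Qk-145, 30.588% Qk-147.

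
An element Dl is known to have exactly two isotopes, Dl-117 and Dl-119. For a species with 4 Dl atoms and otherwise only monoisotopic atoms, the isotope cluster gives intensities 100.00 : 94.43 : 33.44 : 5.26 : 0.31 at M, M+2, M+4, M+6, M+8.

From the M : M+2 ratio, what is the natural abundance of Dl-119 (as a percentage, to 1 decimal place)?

19.1%

Write p for the Dl-117 fraction. I(M+2)/I(M) = [C(4,1)·p^3·(1−p)] / p^4 = 4·(1−p)/p = 94.43/100.00 = 0.9443
(1−p)/p = 0.9443/4 = 0.2361  ⇒  p = 1/(1 + 0.2361) = 0.8090
Dl-117: 80.9%, Dl-119: 19.1%.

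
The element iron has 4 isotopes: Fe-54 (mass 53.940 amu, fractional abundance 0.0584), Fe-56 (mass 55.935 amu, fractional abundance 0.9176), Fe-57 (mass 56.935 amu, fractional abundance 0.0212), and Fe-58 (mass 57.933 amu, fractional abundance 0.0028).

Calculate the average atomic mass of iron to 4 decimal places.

55.8453 amu

Average mass = Σ (abundance × isotope mass) = 0.0584 × 53.940 + 0.9176 × 55.935 + 0.0212 × 56.935 + 0.0028 × 57.933
= 3.15010 + 51.32596 + 1.20702 + 0.16221 = 55.84529 amu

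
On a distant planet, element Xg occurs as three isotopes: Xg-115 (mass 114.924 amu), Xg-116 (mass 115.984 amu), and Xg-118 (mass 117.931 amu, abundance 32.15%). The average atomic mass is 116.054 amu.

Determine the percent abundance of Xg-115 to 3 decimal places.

Let x and y be the fractions of Xg-115 and Xg-116. Then x + y = 1 − 0.3215 = 0.6785 and 114.924x + 115.984y = 116.054 − 0.3215×117.931 = 78.1391835.
Substituting: 114.924x + 115.984(0.6785 − x) = 78.1391835
(114.924 − 115.984)x = -0.5559605  ⇒  x = 0.52449, y = 0.15401
Xg-115: 52.449%, Xg-116: 15.401%.

52.449%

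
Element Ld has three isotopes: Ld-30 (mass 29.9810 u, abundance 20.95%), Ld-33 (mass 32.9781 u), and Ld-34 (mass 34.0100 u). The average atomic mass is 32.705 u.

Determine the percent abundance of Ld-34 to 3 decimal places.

34.382%

Let x and y be the fractions of Ld-33 and Ld-34. Then x + y = 1 − 0.2095 = 0.7905 and 32.9781x + 34.0100y = 32.705 − 0.2095×29.9810 = 26.4239805.
Substituting: 32.9781x + 34.0100(0.7905 − x) = 26.4239805
(32.9781 − 34.0100)x = -0.4609245  ⇒  x = 0.44668, y = 0.34382
Ld-33: 44.668%, Ld-34: 34.382%.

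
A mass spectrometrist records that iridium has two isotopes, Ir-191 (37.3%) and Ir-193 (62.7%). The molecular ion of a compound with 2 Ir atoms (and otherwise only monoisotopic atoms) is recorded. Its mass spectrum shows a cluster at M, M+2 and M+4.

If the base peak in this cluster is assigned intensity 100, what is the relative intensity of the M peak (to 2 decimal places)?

29.74

Binomial terms of (0.373 + 0.627)^2: M 0.1391, M+2 0.4677, M+4 0.3931 → M+2 is the base peak.
P(M+2) = C(2,1) × 0.373^1 × 0.627^1 = 2 × 0.3730 × 0.6270 = 0.467742 (base)
P(M) = C(2,0) × 0.373^2 × 0.627^0 = 1 × 0.139129 × 1.0000 = 0.139129
Relative intensity = 0.139129 / 0.467742 × 100 = 29.74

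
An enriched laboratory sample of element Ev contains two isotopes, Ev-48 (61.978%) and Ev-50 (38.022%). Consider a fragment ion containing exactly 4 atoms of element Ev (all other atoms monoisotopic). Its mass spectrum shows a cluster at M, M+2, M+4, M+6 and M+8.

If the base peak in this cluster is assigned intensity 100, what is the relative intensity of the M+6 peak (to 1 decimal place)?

Binomial terms of (0.61978 + 0.38022)^4: M 0.1476, M+2 0.3621, M+4 0.3332, M+6 0.1363, M+8 0.0209 → M+2 is the base peak.
P(M+2) = C(4,1) × 0.61978^3 × 0.38022^1 = 4 × 0.23807439 × 0.38022 = 0.362083 (base)
P(M+6) = C(4,3) × 0.61978^1 × 0.38022^3 = 4 × 0.61978 × 0.05496736 = 0.136271
Relative intensity = 0.136271 / 0.362083 × 100 = 37.6

37.6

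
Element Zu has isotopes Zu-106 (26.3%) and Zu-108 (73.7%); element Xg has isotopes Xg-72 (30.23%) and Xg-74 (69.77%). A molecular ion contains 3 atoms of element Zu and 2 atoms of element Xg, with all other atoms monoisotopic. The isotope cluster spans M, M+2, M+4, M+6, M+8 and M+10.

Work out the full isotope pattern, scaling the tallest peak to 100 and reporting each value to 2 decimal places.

0.44 : 5.74 : 29.81 : 77.30 : 100.00 : 51.62

Element Zu pattern (n=3): 0.01819145 : 0.15293266 : 0.42856034 : 0.40031555
Element Xg pattern (n=2): 0.09138529 : 0.42182942 : 0.48678529
Convolve the two distributions (both contribute in 2-u steps):
  M: 0.01819145×0.09138529 = 0.001662
  M+2: 0.01819145×0.42182942 + 0.15293266×0.09138529 = 0.021649
  M+4: 0.01819145×0.48678529 + 0.15293266×0.42182942 + 0.42856034×0.09138529 = 0.112531
  M+6: 0.15293266×0.48678529 + 0.42856034×0.42182942 + 0.40031555×0.09138529 = 0.291808
  M+8: 0.42856034×0.48678529 + 0.40031555×0.42182942 = 0.377482
  M+10: 0.40031555×0.48678529 = 0.194868
Scale to base peak (0.377482) = 100: 0.44 : 5.74 : 29.81 : 77.30 : 100.00 : 51.62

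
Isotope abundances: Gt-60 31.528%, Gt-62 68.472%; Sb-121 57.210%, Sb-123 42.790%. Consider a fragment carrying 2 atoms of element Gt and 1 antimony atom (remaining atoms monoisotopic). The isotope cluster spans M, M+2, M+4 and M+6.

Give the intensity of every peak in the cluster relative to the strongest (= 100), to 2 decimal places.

12.55 : 63.92 : 100.00 : 44.29

Element Gt pattern (n=2): 0.09940148 : 0.43175704 : 0.46884148
Antimony pattern (n=1): 0.5721 : 0.4279
Convolve the two distributions (both contribute in 2-u steps):
  M: 0.09940148×0.5721 = 0.056868
  M+2: 0.09940148×0.4279 + 0.43175704×0.5721 = 0.289542
  M+4: 0.43175704×0.4279 + 0.46884148×0.5721 = 0.452973
  M+6: 0.46884148×0.4279 = 0.200617
Scale to base peak (0.452973) = 100: 12.55 : 63.92 : 100.00 : 44.29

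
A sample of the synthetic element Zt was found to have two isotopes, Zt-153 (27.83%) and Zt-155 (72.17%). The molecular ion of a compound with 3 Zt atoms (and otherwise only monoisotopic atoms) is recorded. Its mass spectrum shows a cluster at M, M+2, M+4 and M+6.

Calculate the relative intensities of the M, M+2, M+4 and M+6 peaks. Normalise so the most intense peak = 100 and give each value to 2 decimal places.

Expanding (0.2783 + 0.7217)^3:
P(M) = 0.2783^3 = 0.021555
P(M+2) = 3 × 0.2783^2 × 0.7217^1 = 0.167689
P(M+4) = 3 × 0.2783^1 × 0.7217^2 = 0.434858
P(M+6) = 0.7217^3 = 0.375898
The M+4 peak is largest (0.434858); scaling to 100 gives 4.96 : 38.56 : 100.00 : 86.44.

4.96 : 38.56 : 100.00 : 86.44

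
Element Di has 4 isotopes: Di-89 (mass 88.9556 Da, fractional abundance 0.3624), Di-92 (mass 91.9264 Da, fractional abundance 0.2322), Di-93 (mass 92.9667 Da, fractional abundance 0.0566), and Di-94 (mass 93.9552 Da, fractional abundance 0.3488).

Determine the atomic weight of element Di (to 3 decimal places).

Ar = Σ fᵢ·mᵢ = 0.3624 × 88.9556 + 0.2322 × 91.9264 + 0.0566 × 92.9667 + 0.3488 × 93.9552
= 32.23751 + 21.34531 + 5.26192 + 32.77157 = 91.61631 Da

91.616 Da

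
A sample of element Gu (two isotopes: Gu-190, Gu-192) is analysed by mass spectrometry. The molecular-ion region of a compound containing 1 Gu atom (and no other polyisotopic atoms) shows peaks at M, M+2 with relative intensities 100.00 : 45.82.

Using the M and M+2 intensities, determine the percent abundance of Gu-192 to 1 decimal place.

31.4%

Write p for the Gu-190 fraction. I(M+2)/I(M) = [C(1,1)·p^0·(1−p)] / p^1 = 1·(1−p)/p = 45.82/100.00 = 0.4582
(1−p)/p = 0.4582/1 = 0.4582  ⇒  p = 1/(1 + 0.4582) = 0.6858
Gu-190: 68.6%, Gu-192: 31.4%.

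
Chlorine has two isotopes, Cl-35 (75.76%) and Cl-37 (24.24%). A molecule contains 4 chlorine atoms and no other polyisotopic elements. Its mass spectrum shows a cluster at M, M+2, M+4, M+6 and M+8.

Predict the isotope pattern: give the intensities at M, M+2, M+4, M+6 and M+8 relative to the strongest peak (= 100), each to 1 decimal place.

Each Cl atom is independently Cl-35 (p = 0.7576) or Cl-37 (q = 0.2424); the cluster is the binomial expansion (p + q)^4.
P(M) = 0.7576^4 = 0.329428
P(M+2) = 4 × 0.7576^3 × 0.2424^1 = 0.421612
P(M+4) = 6 × 0.7576^2 × 0.2424^2 = 0.202347
P(M+6) = 4 × 0.7576^1 × 0.2424^3 = 0.043162
P(M+8) = 0.2424^4 = 0.003452
The M+2 peak is largest (0.421612); scaling to 100 gives 78.1 : 100.0 : 48.0 : 10.2 : 0.8.

78.1 : 100.0 : 48.0 : 10.2 : 0.8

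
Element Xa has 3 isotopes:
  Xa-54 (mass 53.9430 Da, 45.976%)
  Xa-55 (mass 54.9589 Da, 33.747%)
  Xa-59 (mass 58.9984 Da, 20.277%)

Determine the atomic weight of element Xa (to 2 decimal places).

55.31 Da

Ar = Σ fᵢ·mᵢ = 0.45976 × 53.9430 + 0.33747 × 54.9589 + 0.20277 × 58.9984
= 24.80083 + 18.54698 + 11.96311 = 55.31092 Da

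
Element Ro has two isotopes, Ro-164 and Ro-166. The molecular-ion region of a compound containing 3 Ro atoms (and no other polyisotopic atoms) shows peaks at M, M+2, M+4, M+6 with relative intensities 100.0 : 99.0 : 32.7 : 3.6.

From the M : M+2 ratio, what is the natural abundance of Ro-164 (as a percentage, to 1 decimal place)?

75.2%

Let p = fractional abundance of Ro-164. I(M+2)/I(M) = [C(3,1)·p^2·(1−p)] / p^3 = 3·(1−p)/p = 99.0/100.0 = 0.9900
(1−p)/p = 0.9900/3 = 0.3300  ⇒  p = 1/(1 + 0.3300) = 0.7519
Ro-164: 75.2%, Ro-166: 24.8%.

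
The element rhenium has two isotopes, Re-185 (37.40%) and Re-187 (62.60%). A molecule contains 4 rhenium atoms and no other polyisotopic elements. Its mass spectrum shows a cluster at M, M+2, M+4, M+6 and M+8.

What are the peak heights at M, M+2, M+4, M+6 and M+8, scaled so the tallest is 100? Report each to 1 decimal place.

Expanding (0.3740 + 0.6260)^4:
P(M) = 0.3740^4 = 0.019565
P(M+2) = 4 × 0.3740^3 × 0.6260^1 = 0.130993
P(M+4) = 6 × 0.3740^2 × 0.6260^2 = 0.328884
P(M+6) = 4 × 0.3740^1 × 0.6260^3 = 0.366990
P(M+8) = 0.6260^4 = 0.153567
The M+6 peak is largest (0.366990); scaling to 100 gives 5.3 : 35.7 : 89.6 : 100.0 : 41.8.

5.3 : 35.7 : 89.6 : 100.0 : 41.8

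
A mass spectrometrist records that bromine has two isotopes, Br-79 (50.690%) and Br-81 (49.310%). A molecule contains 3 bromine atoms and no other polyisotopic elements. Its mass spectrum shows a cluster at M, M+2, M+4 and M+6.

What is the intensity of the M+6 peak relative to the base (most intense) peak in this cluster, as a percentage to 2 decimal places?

Binomial terms of (0.50690 + 0.49310)^3: M 0.1302, M+2 0.3801, M+4 0.3698, M+6 0.1199 → M+2 is the base peak.
P(M+2) = C(3,1) × 0.50690^2 × 0.49310^1 = 3 × 0.25694761 × 0.4931 = 0.380103 (base)
P(M+6) = C(3,3) × 0.50690^0 × 0.49310^3 = 1 × 1.0000 × 0.11989609 = 0.119896
Relative intensity = 0.119896 / 0.380103 × 100 = 31.54

31.54%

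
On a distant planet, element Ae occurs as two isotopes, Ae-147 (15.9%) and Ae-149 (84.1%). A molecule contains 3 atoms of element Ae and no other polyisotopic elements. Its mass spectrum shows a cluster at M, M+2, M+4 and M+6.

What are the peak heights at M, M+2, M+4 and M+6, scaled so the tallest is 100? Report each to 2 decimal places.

Each Ae atom is independently Ae-147 (p = 0.159) or Ae-149 (q = 0.841); the cluster is the binomial expansion (p + q)^3.
P(M) = 0.159^3 = 0.004020
P(M+2) = 3 × 0.159^2 × 0.841^1 = 0.063784
P(M+4) = 3 × 0.159^1 × 0.841^2 = 0.337373
P(M+6) = 0.841^3 = 0.594823
The M+6 peak is largest (0.594823); scaling to 100 gives 0.68 : 10.72 : 56.72 : 100.00.

0.68 : 10.72 : 56.72 : 100.00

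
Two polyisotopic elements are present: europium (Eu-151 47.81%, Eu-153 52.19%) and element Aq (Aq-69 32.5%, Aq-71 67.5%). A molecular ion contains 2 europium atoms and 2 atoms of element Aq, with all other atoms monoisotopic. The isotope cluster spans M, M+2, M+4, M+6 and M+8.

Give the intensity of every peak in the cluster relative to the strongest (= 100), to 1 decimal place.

6.9 : 43.5 : 100.0 : 98.6 : 35.3

Europium pattern (n=2): 0.22857961 : 0.49904078 : 0.27237961
Element Aq pattern (n=2): 0.105625 : 0.43875 : 0.455625
Convolve the two distributions (both contribute in 2-u steps):
  M: 0.22857961×0.105625 = 0.024144
  M+2: 0.22857961×0.43875 + 0.49904078×0.105625 = 0.153000
  M+4: 0.22857961×0.455625 + 0.49904078×0.43875 + 0.27237961×0.105625 = 0.351871
  M+6: 0.49904078×0.455625 + 0.27237961×0.43875 = 0.346882
  M+8: 0.27237961×0.455625 = 0.124103
Scale to base peak (0.351871) = 100: 6.9 : 43.5 : 100.0 : 98.6 : 35.3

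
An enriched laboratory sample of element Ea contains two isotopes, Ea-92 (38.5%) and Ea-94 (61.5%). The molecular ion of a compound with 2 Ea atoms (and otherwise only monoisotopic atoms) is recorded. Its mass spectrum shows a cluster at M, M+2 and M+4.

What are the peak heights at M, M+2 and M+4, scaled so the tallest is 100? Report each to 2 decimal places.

Each Ea atom is independently Ea-92 (p = 0.385) or Ea-94 (q = 0.615); the cluster is the binomial expansion (p + q)^2.
P(M) = 0.385^2 = 0.148225
P(M+2) = 2 × 0.385^1 × 0.615^1 = 0.473550
P(M+4) = 0.615^2 = 0.378225
The M+2 peak is largest (0.473550); scaling to 100 gives 31.30 : 100.00 : 79.87.

31.30 : 100.00 : 79.87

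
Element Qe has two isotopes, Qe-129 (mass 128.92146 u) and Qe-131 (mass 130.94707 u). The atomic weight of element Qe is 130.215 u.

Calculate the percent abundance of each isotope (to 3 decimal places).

Writing the weighted mean with unknown fraction x of Qe-129:
128.92146·x + 130.94707·(1 − x) = 130.215
(128.92146 − 130.94707)·x = 130.215 − 130.94707
x = -0.73207 / -2.02561 = 0.36141 → 36.141% Qe-129, 63.859% Qe-131.

Qe-129: 36.141%, Qe-131: 63.859%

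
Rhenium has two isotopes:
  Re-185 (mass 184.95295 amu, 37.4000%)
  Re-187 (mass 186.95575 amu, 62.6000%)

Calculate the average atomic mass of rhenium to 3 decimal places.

Ar = Σ fᵢ·mᵢ = 0.374000 × 184.95295 + 0.626000 × 186.95575
= 69.172403 + 117.034300 = 186.206703 amu

186.207 amu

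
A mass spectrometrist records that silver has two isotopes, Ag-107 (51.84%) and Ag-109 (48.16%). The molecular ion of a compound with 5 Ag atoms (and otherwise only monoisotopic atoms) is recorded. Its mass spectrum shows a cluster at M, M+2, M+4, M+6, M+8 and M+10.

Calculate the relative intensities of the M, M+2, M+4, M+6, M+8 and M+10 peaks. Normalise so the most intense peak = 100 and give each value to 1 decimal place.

11.6 : 53.8 : 100.0 : 92.9 : 43.2 : 8.0

Expanding (0.5184 + 0.4816)^5:
P(M) = 0.5184^5 = 0.037439
P(M+2) = 5 × 0.5184^4 × 0.4816^1 = 0.173907
P(M+4) = 10 × 0.5184^3 × 0.4816^2 = 0.323123
P(M+6) = 10 × 0.5184^2 × 0.4816^3 = 0.300185
P(M+8) = 5 × 0.5184^1 × 0.4816^4 = 0.139438
P(M+10) = 0.4816^5 = 0.025908
The M+4 peak is largest (0.323123); scaling to 100 gives 11.6 : 53.8 : 100.0 : 92.9 : 43.2 : 8.0.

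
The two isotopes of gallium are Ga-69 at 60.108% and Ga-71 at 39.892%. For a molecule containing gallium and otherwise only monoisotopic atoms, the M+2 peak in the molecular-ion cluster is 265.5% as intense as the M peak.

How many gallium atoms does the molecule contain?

With n Ga atoms, P(M+2)/P(M) = C(n,1)·p^(n−1)q / p^n = n·q/p = n · 0.39892/0.60108.
n = 2.655 × 0.60108/0.39892 = 4.00 ≈ 4

4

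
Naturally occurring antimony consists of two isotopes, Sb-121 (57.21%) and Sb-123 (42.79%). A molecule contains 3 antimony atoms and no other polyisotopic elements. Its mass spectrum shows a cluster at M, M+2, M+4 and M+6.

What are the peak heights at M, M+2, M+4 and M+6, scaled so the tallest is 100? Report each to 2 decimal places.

Each Sb atom is independently Sb-121 (p = 0.5721) or Sb-123 (q = 0.4279); the cluster is the binomial expansion (p + q)^3.
P(M) = 0.5721^3 = 0.187247
P(M+2) = 3 × 0.5721^2 × 0.4279^1 = 0.420153
P(M+4) = 3 × 0.5721^1 × 0.4279^2 = 0.314252
P(M+6) = 0.4279^3 = 0.078348
The M+2 peak is largest (0.420153); scaling to 100 gives 44.57 : 100.00 : 74.79 : 18.65.

44.57 : 100.00 : 74.79 : 18.65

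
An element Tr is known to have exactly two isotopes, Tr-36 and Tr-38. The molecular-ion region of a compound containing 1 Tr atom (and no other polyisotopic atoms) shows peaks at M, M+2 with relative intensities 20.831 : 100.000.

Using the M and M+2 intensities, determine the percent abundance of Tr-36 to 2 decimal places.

17.24%

Let p = fractional abundance of Tr-36. I(M+2)/I(M) = [C(1,1)·p^0·(1−p)] / p^1 = 1·(1−p)/p = 100.000/20.831 = 4.8005
(1−p)/p = 4.8005/1 = 4.8005  ⇒  p = 1/(1 + 4.8005) = 0.1724
Tr-36: 17.24%, Tr-38: 82.76%.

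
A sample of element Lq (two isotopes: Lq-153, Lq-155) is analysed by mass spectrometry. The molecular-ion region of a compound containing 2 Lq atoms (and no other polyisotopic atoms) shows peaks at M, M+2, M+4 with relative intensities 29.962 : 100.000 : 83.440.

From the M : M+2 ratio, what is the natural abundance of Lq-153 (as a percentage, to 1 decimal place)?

Write p for the Lq-153 fraction. I(M+2)/I(M) = [C(2,1)·p^1·(1−p)] / p^2 = 2·(1−p)/p = 100.000/29.962 = 3.3376
(1−p)/p = 3.3376/2 = 1.6688  ⇒  p = 1/(1 + 1.6688) = 0.3747
Lq-153: 37.5%, Lq-155: 62.5%.

37.5%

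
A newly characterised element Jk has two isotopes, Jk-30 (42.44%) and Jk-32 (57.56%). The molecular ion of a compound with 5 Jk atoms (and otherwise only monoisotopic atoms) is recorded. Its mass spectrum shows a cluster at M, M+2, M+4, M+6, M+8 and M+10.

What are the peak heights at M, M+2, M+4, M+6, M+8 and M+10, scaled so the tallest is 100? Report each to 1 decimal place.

4.0 : 27.2 : 73.7 : 100.0 : 67.8 : 18.4

Expanding (0.4244 + 0.5756)^5:
P(M) = 0.4244^5 = 0.013768
P(M+2) = 5 × 0.4244^4 × 0.5756^1 = 0.093367
P(M+4) = 10 × 0.4244^3 × 0.5756^2 = 0.253261
P(M+6) = 10 × 0.4244^2 × 0.5756^3 = 0.343489
P(M+8) = 5 × 0.4244^1 × 0.5756^4 = 0.232932
P(M+10) = 0.5756^5 = 0.063184
The M+6 peak is largest (0.343489); scaling to 100 gives 4.0 : 27.2 : 73.7 : 100.0 : 67.8 : 18.4.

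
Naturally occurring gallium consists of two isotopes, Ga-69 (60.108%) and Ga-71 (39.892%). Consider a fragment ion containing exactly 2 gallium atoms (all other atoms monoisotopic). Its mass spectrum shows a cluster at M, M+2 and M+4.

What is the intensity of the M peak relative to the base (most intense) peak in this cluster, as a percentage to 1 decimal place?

75.3%

Term probabilities: M 0.3613, M+2 0.4796, M+4 0.1591. Base peak = M+2.
P(M+2) = C(2,1) × 0.60108^1 × 0.39892^1 = 2 × 0.60108 × 0.39892 = 0.479566 (base)
P(M) = C(2,0) × 0.60108^2 × 0.39892^0 = 1 × 0.36129717 × 1.0000 = 0.361297
Relative intensity = 0.361297 / 0.479566 × 100 = 75.3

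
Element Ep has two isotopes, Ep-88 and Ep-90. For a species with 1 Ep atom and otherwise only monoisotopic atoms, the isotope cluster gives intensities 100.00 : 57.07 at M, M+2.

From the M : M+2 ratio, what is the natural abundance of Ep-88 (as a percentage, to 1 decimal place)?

Let p = fractional abundance of Ep-88. I(M+2)/I(M) = [C(1,1)·p^0·(1−p)] / p^1 = 1·(1−p)/p = 57.07/100.00 = 0.5707
(1−p)/p = 0.5707/1 = 0.5707  ⇒  p = 1/(1 + 0.5707) = 0.6367
Ep-88: 63.7%, Ep-90: 36.3%.

63.7%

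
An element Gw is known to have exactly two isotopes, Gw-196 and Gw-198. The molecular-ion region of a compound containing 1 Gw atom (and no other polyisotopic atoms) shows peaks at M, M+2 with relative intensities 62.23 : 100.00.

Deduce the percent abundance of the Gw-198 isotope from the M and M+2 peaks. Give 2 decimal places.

Let p = fractional abundance of Gw-196. I(M+2)/I(M) = [C(1,1)·p^0·(1−p)] / p^1 = 1·(1−p)/p = 100.00/62.23 = 1.6069
(1−p)/p = 1.6069/1 = 1.6069  ⇒  p = 1/(1 + 1.6069) = 0.3836
Gw-196: 38.36%, Gw-198: 61.64%.

61.64%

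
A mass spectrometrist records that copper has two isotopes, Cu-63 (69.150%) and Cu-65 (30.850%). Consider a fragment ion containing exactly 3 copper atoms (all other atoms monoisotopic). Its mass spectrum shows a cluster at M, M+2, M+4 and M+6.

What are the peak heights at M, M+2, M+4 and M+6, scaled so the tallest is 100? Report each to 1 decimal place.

Expanding (0.69150 + 0.30850)^3:
P(M) = 0.69150^3 = 0.330656
P(M+2) = 3 × 0.69150^2 × 0.30850^1 = 0.442548
P(M+4) = 3 × 0.69150^1 × 0.30850^2 = 0.197435
P(M+6) = 0.30850^3 = 0.029361
The M+2 peak is largest (0.442548); scaling to 100 gives 74.7 : 100.0 : 44.6 : 6.6.

74.7 : 100.0 : 44.6 : 6.6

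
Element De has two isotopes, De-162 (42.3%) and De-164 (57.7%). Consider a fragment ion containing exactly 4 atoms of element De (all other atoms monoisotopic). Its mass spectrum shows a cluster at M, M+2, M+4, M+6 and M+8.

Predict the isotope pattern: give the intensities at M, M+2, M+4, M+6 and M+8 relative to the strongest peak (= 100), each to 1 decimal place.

Each De atom is independently De-162 (p = 0.423) or De-164 (q = 0.577); the cluster is the binomial expansion (p + q)^4.
P(M) = 0.423^4 = 0.032016
P(M+2) = 4 × 0.423^3 × 0.577^1 = 0.174686
P(M+4) = 6 × 0.423^2 × 0.577^2 = 0.357424
P(M+6) = 4 × 0.423^1 × 0.577^3 = 0.325033
P(M+8) = 0.577^4 = 0.110842
The M+4 peak is largest (0.357424); scaling to 100 gives 9.0 : 48.9 : 100.0 : 90.9 : 31.0.

9.0 : 48.9 : 100.0 : 90.9 : 31.0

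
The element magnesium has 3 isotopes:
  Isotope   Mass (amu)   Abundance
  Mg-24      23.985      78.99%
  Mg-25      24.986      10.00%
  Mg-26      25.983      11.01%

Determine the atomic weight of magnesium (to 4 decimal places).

24.3051 amu

Average mass = Σ (abundance × isotope mass) = 0.7899 × 23.985 + 0.1000 × 24.986 + 0.1101 × 25.983
= 18.94575 + 2.49860 + 2.86073 = 24.30508 amu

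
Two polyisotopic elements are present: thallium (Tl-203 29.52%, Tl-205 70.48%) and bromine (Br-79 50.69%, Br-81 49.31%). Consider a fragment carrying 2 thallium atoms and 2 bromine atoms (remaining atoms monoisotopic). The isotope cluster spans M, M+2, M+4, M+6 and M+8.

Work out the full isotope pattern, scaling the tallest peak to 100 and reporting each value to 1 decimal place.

6.3 : 42.2 : 100.0 : 97.9 : 33.8

Thallium pattern (n=2): 0.08714304 : 0.41611392 : 0.49674304
Bromine pattern (n=2): 0.25694761 : 0.49990478 : 0.24314761
Convolve the two distributions (both contribute in 2-u steps):
  M: 0.08714304×0.25694761 = 0.022391
  M+2: 0.08714304×0.49990478 + 0.41611392×0.25694761 = 0.150483
  M+4: 0.08714304×0.24314761 + 0.41611392×0.49990478 + 0.49674304×0.25694761 = 0.356843
  M+6: 0.41611392×0.24314761 + 0.49674304×0.49990478 = 0.349501
  M+8: 0.49674304×0.24314761 = 0.120782
Scale to base peak (0.356843) = 100: 6.3 : 42.2 : 100.0 : 97.9 : 33.8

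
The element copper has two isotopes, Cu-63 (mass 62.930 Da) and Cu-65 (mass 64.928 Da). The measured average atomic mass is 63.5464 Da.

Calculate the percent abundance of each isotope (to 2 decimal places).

Cu-63: 69.15%, Cu-65: 30.85%

Writing the weighted mean with unknown fraction x of Cu-63:
62.930·x + 64.928·(1 − x) = 63.5464
(62.930 − 64.928)·x = 63.5464 − 64.928
x = -1.3816 / -1.998 = 0.69149 → 69.15% Cu-63, 30.85% Cu-65.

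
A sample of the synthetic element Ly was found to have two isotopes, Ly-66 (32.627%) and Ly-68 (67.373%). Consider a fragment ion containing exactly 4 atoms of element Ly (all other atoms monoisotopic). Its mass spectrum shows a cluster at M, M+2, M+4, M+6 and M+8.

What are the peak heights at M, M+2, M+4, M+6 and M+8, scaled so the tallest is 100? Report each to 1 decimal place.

The 4 Ly atoms are independent, so intensities follow the terms of (0.32627 + 0.67373)^4.
P(M) = 0.32627^4 = 0.011332
P(M+2) = 4 × 0.32627^3 × 0.67373^1 = 0.093600
P(M+4) = 6 × 0.32627^2 × 0.67373^2 = 0.289919
P(M+6) = 4 × 0.32627^1 × 0.67373^3 = 0.399112
P(M+8) = 0.67373^4 = 0.206036
The M+6 peak is largest (0.399112); scaling to 100 gives 2.8 : 23.5 : 72.6 : 100.0 : 51.6.

2.8 : 23.5 : 72.6 : 100.0 : 51.6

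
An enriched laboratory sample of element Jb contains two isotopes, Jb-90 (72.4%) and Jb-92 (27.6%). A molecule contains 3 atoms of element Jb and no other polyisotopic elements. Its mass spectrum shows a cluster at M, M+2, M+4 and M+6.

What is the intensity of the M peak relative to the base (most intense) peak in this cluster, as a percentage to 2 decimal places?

87.44%

(0.724 + 0.276)^3 gives M 0.3795, M+2 0.4340, M+4 0.1655, M+6 0.0210; the largest is M+2.
P(M+2) = C(3,1) × 0.724^2 × 0.276^1 = 3 × 0.524176 × 0.2760 = 0.434018 (base)
P(M) = C(3,0) × 0.724^3 × 0.276^0 = 1 × 0.37950342 × 1.0000 = 0.379503
Relative intensity = 0.379503 / 0.434018 × 100 = 87.44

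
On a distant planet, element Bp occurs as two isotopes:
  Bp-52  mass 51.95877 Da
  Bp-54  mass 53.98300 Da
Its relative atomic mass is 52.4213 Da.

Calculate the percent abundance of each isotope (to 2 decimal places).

With x = fraction of Bp-52 (so Bp-54 is 1 − x):
51.95877·x + 53.98300·(1 − x) = 52.4213
(51.95877 − 53.98300)·x = 52.4213 − 53.98300
x = -1.56170 / -2.02423 = 0.77150 → 77.15% Bp-52, 22.85% Bp-54.

Bp-52: 77.15%, Bp-54: 22.85%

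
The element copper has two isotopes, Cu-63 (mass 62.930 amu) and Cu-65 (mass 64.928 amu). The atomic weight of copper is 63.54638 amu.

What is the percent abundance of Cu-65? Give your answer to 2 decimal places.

Let x be the fractional abundance of Cu-63; then Cu-65 has abundance 1 − x.
62.930·x + 64.928·(1 − x) = 63.54638
(62.930 − 64.928)·x = 63.54638 − 64.928
x = -1.38162 / -1.998 = 0.69150 → 69.15% Cu-63, 30.85% Cu-65.

30.85%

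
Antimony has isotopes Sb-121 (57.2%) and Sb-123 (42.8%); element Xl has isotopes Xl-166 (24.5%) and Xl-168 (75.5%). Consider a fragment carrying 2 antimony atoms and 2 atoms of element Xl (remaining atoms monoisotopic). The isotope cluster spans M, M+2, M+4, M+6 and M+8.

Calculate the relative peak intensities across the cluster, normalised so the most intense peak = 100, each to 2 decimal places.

5.19 : 39.73 : 100.00 : 91.61 : 27.58

Antimony pattern (n=2): 0.327184 : 0.489632 : 0.183184
Element Xl pattern (n=2): 0.060025 : 0.36995 : 0.570025
Convolve the two distributions (both contribute in 2-u steps):
  M: 0.327184×0.060025 = 0.019639
  M+2: 0.327184×0.36995 + 0.489632×0.060025 = 0.150432
  M+4: 0.327184×0.570025 + 0.489632×0.36995 + 0.183184×0.060025 = 0.378638
  M+6: 0.489632×0.570025 + 0.183184×0.36995 = 0.346871
  M+8: 0.183184×0.570025 = 0.104419
Scale to base peak (0.378638) = 100: 5.19 : 39.73 : 100.00 : 91.61 : 27.58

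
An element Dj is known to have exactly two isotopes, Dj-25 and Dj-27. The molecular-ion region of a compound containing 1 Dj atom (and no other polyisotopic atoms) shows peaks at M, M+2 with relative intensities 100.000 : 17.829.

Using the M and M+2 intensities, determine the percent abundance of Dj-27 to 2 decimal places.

15.13%

Write p for the Dj-25 fraction. I(M+2)/I(M) = [C(1,1)·p^0·(1−p)] / p^1 = 1·(1−p)/p = 17.829/100.000 = 0.1783
(1−p)/p = 0.1783/1 = 0.1783  ⇒  p = 1/(1 + 0.1783) = 0.8487
Dj-25: 84.87%, Dj-27: 15.13%.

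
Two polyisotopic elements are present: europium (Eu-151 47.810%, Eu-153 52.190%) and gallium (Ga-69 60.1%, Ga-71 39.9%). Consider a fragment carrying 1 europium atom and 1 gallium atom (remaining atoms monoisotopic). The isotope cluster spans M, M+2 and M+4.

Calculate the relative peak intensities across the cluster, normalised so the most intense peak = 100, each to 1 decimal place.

57.0 : 100.0 : 41.3

Europium pattern (n=1): 0.4781 : 0.5219
Gallium pattern (n=1): 0.6010 : 0.3990
Convolve the two distributions (both contribute in 2-u steps):
  M: 0.4781×0.6010 = 0.287338
  M+2: 0.4781×0.3990 + 0.5219×0.6010 = 0.504424
  M+4: 0.5219×0.3990 = 0.208238
Scale to base peak (0.504424) = 100: 57.0 : 100.0 : 41.3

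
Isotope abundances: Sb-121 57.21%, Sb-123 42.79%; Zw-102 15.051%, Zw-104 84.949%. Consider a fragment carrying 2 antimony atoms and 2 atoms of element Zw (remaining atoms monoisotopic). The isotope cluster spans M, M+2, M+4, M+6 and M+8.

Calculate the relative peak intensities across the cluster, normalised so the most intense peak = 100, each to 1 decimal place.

1.9 : 23.7 : 91.4 : 100.0 : 33.0

Antimony pattern (n=2): 0.32729841 : 0.48960318 : 0.18309841
Element Zw pattern (n=2): 0.02265326 : 0.25571348 : 0.72163326
Convolve the two distributions (both contribute in 2-u steps):
  M: 0.32729841×0.02265326 = 0.007414
  M+2: 0.32729841×0.25571348 + 0.48960318×0.02265326 = 0.094786
  M+4: 0.32729841×0.72163326 + 0.48960318×0.25571348 + 0.18309841×0.02265326 = 0.365535
  M+6: 0.48960318×0.72163326 + 0.18309841×0.25571348 = 0.400135
  M+8: 0.18309841×0.72163326 = 0.132130
Scale to base peak (0.400135) = 100: 1.9 : 23.7 : 91.4 : 100.0 : 33.0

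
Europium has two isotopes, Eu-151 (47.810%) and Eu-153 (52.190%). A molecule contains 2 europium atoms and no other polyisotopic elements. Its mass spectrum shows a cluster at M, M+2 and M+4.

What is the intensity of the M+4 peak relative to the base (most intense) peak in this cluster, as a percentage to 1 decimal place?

54.6%

Binomial terms of (0.47810 + 0.52190)^2: M 0.2286, M+2 0.4990, M+4 0.2724 → M+2 is the base peak.
P(M+2) = C(2,1) × 0.47810^1 × 0.52190^1 = 2 × 0.4781 × 0.5219 = 0.499041 (base)
P(M+4) = C(2,2) × 0.47810^0 × 0.52190^2 = 1 × 1.0000 × 0.27237961 = 0.272380
Relative intensity = 0.272380 / 0.499041 × 100 = 54.6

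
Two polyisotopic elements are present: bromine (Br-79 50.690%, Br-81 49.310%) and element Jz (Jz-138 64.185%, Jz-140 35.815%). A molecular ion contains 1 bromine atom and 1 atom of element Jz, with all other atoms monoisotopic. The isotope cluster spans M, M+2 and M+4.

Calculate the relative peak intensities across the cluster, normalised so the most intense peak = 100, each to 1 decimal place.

65.3 : 100.0 : 35.5

Bromine pattern (n=1): 0.5069 : 0.4931
Element Jz pattern (n=1): 0.64185 : 0.35815
Convolve the two distributions (both contribute in 2-u steps):
  M: 0.5069×0.64185 = 0.325354
  M+2: 0.5069×0.35815 + 0.4931×0.64185 = 0.498042
  M+4: 0.4931×0.35815 = 0.176604
Scale to base peak (0.498042) = 100: 65.3 : 100.0 : 35.5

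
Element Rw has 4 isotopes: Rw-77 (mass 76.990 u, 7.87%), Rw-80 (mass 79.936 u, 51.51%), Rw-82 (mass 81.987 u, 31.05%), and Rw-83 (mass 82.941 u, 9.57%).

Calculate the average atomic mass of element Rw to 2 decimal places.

Weight each isotope mass by its fractional abundance: 0.0787 × 76.990 + 0.5151 × 79.936 + 0.3105 × 81.987 + 0.0957 × 82.941
= 6.0591 + 41.1750 + 25.4570 + 7.9375 = 80.6286 u

80.63 u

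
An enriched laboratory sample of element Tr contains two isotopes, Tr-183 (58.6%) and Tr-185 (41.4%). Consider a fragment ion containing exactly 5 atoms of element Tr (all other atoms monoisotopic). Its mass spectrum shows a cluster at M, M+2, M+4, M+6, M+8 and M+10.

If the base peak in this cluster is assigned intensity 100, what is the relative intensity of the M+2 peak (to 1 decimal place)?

70.8

(0.586 + 0.414)^5 gives M 0.0691, M+2 0.2441, M+4 0.3449, M+6 0.2437, M+8 0.0861, M+10 0.0122; the largest is M+4.
P(M+4) = C(5,2) × 0.586^3 × 0.414^2 = 10 × 0.20123006 × 0.171396 = 0.344900 (base)
P(M+2) = C(5,1) × 0.586^4 × 0.414^1 = 5 × 0.11792081 × 0.4140 = 0.244096
Relative intensity = 0.244096 / 0.344900 × 100 = 70.8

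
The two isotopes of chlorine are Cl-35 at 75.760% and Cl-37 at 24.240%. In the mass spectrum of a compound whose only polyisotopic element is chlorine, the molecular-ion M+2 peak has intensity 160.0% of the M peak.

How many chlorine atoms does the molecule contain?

With n Cl atoms, P(M+2)/P(M) = C(n,1)·p^(n−1)q / p^n = n·q/p = n · 0.24240/0.75760.
n = 1.600 × 0.75760/0.24240 = 5.00 ≈ 5

5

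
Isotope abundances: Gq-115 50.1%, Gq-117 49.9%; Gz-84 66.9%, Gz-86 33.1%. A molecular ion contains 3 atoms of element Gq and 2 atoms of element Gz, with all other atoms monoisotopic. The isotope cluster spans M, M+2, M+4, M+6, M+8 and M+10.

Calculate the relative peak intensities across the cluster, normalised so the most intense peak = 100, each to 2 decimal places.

Element Gq pattern (n=3): 0.1257515 : 0.3757485 : 0.3742485 : 0.1242515
Element Gz pattern (n=2): 0.447561 : 0.442878 : 0.109561
Convolve the two distributions (both contribute in 2-u steps):
  M: 0.1257515×0.447561 = 0.056281
  M+2: 0.1257515×0.442878 + 0.3757485×0.447561 = 0.223863
  M+4: 0.1257515×0.109561 + 0.3757485×0.442878 + 0.3742485×0.447561 = 0.347687
  M+6: 0.3757485×0.109561 + 0.3742485×0.442878 + 0.1242515×0.447561 = 0.262524
  M+8: 0.3742485×0.109561 + 0.1242515×0.442878 = 0.096031
  M+10: 0.1242515×0.109561 = 0.013613
Scale to base peak (0.347687) = 100: 16.19 : 64.39 : 100.00 : 75.51 : 27.62 : 3.92

16.19 : 64.39 : 100.00 : 75.51 : 27.62 : 3.92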